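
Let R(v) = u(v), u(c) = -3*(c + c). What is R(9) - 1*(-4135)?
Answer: 4081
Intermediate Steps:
u(c) = -6*c
R(v) = -6*v
R(9) - 1*(-4135) = -6*9 - 1*(-4135) = -54 + 4135 = 4081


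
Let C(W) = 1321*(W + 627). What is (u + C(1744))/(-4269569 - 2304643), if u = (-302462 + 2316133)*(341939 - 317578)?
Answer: -8176361887/1095702 ≈ -7462.2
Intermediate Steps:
u = 49055039231 (u = 2013671*24361 = 49055039231)
C(W) = 828267 + 1321*W (C(W) = 1321*(627 + W) = 828267 + 1321*W)
(u + C(1744))/(-4269569 - 2304643) = (49055039231 + (828267 + 1321*1744))/(-4269569 - 2304643) = (49055039231 + (828267 + 2303824))/(-6574212) = (49055039231 + 3132091)*(-1/6574212) = 49058171322*(-1/6574212) = -8176361887/1095702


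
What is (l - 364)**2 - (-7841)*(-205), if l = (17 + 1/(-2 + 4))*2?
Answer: -1499164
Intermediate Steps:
l = 35 (l = (17 + 1/2)*2 = (35/2)*2 = 35)
(l - 364)**2 - (-7841)*(-205) = (35 - 364)**2 - (-7841)*(-205) = (-329)**2 - 1*1607405 = 108241 - 1607405 = -1499164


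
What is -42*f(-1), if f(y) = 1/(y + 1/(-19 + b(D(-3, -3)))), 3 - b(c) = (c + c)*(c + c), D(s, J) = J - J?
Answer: 672/17 ≈ 39.529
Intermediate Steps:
D(s, J) = 0
b(c) = 3 - 4*c**2 (b(c) = 3 - (c + c)*(c + c) = 3 - 2*c*2*c = 3 - 4*c**2)
f(y) = 1/(-1/16 + y) (f(y) = 1/(y + 1/(-19 + (3 - 4*0**2))) = 1/(y + 1/(-19 + (3 - 4*0))) = 1/(y + 1/(-19 + (3 + 0))) = 1/(y + 1/(-19 + 3)) = 1/(y + 1/(-16)) = 1/(y - 1/16) = 1/(-1/16 + y))
-42*f(-1) = -672/(-1 + 16*(-1)) = -672/(-1 - 16) = -672/(-17) = -672*(-1)/17 = -42*(-16/17) = 672/17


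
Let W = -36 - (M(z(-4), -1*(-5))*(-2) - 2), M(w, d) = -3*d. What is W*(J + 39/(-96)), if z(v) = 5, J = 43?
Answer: -2726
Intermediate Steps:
W = -64 (W = -36 - (-(-3)*(-5)*(-2) - 2) = -36 - (-3*5*(-2) - 2) = -36 - (-15*(-2) - 2) = -36 - (30 - 2) = -36 - 1*28 = -36 - 28 = -64)
W*(J + 39/(-96)) = -64*(43 + 39/(-96)) = -64*(43 + 39*(-1/96)) = -64*(43 - 13/32) = -64*1363/32 = -2726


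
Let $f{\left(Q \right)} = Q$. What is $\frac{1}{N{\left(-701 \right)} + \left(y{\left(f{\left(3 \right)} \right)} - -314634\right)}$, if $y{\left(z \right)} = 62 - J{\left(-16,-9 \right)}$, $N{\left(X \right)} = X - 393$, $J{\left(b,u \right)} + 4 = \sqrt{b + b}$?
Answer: $\frac{156803}{49174361634} + \frac{i \sqrt{2}}{24587180817} \approx 3.1887 \cdot 10^{-6} + 5.7518 \cdot 10^{-11} i$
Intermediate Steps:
$J{\left(b,u \right)} = -4 + \sqrt{2} \sqrt{b}$ ($J{\left(b,u \right)} = -4 + \sqrt{b + b} = -4 + \sqrt{2 b} = -4 + \sqrt{2} \sqrt{b}$)
$N{\left(X \right)} = -393 + X$ ($N{\left(X \right)} = X - 393 = -393 + X$)
$y{\left(z \right)} = 66 - 4 i \sqrt{2}$ ($y{\left(z \right)} = 62 - \left(-4 + \sqrt{2} \sqrt{-16}\right) = 62 - \left(-4 + \sqrt{2} \cdot 4 i\right) = 62 - \left(-4 + 4 i \sqrt{2}\right) = 62 + \left(4 - 4 i \sqrt{2}\right) = 66 - 4 i \sqrt{2}$)
$\frac{1}{N{\left(-701 \right)} + \left(y{\left(f{\left(3 \right)} \right)} - -314634\right)} = \frac{1}{\left(-393 - 701\right) + \left(\left(66 - 4 i \sqrt{2}\right) - -314634\right)} = \frac{1}{-1094 + \left(\left(66 - 4 i \sqrt{2}\right) + 314634\right)} = \frac{1}{-1094 + \left(314700 - 4 i \sqrt{2}\right)} = \frac{1}{313606 - 4 i \sqrt{2}}$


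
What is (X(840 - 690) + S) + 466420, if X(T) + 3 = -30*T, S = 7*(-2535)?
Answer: 444172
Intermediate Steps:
S = -17745
X(T) = -3 - 30*T
(X(840 - 690) + S) + 466420 = ((-3 - 30*(840 - 690)) - 17745) + 466420 = ((-3 - 30*150) - 17745) + 466420 = ((-3 - 4500) - 17745) + 466420 = (-4503 - 17745) + 466420 = -22248 + 466420 = 444172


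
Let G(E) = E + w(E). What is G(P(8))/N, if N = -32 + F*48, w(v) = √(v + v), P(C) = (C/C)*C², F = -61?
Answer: -4/185 - √2/370 ≈ -0.025444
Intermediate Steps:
P(C) = C² (P(C) = 1*C² = C²)
w(v) = √2*√v (w(v) = √(2*v) = √2*√v)
G(E) = E + √2*√E
N = -2960 (N = -32 - 61*48 = -32 - 2928 = -2960)
G(P(8))/N = (8² + √2*√(8²))/(-2960) = (64 + √2*√64)*(-1/2960) = (64 + √2*8)*(-1/2960) = (64 + 8*√2)*(-1/2960) = -4/185 - √2/370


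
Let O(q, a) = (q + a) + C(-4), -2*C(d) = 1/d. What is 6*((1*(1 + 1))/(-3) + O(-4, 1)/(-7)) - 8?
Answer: -267/28 ≈ -9.5357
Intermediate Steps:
C(d) = -1/(2*d)
O(q, a) = ⅛ + a + q (O(q, a) = (q + a) - ½/(-4) = (a + q) - ½*(-¼) = (a + q) + ⅛ = ⅛ + a + q)
6*((1*(1 + 1))/(-3) + O(-4, 1)/(-7)) - 8 = 6*((1*(1 + 1))/(-3) + (⅛ + 1 - 4)/(-7)) - 8 = 6*((1*2)*(-⅓) - 23/8*(-⅐)) - 8 = 6*(2*(-⅓) + 23/56) - 8 = 6*(-⅔ + 23/56) - 8 = 6*(-43/168) - 8 = -43/28 - 8 = -267/28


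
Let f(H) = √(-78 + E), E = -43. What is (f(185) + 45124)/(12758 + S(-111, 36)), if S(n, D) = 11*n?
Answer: 45124/11537 + 11*I/11537 ≈ 3.9112 + 0.00095345*I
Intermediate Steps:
f(H) = 11*I (f(H) = √(-78 - 43) = √(-121) = 11*I)
(f(185) + 45124)/(12758 + S(-111, 36)) = (11*I + 45124)/(12758 + 11*(-111)) = (45124 + 11*I)/(12758 - 1221) = (45124 + 11*I)/11537 = (45124 + 11*I)*(1/11537) = 45124/11537 + 11*I/11537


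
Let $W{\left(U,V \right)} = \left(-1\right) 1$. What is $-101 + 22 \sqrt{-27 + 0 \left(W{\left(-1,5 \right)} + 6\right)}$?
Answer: $-101 + 66 i \sqrt{3} \approx -101.0 + 114.32 i$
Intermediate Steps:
$W{\left(U,V \right)} = -1$
$-101 + 22 \sqrt{-27 + 0 \left(W{\left(-1,5 \right)} + 6\right)} = -101 + 22 \sqrt{-27 + 0 \left(-1 + 6\right)} = -101 + 22 \sqrt{-27 + 0 \cdot 5} = -101 + 22 \sqrt{-27 + 0} = -101 + 22 \sqrt{-27} = -101 + 22 \cdot 3 i \sqrt{3} = -101 + 66 i \sqrt{3}$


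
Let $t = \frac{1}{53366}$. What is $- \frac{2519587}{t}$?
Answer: $-134460279842$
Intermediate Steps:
$t = \frac{1}{53366} \approx 1.8739 \cdot 10^{-5}$
$- \frac{2519587}{t} = - 2519587 \frac{1}{\frac{1}{53366}} = \left(-2519587\right) 53366 = -134460279842$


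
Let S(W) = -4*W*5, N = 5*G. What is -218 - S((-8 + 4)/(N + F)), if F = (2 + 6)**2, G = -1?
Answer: -12942/59 ≈ -219.36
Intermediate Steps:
F = 64 (F = 8**2 = 64)
N = -5 (N = 5*(-1) = -5)
S(W) = -20*W
-218 - S((-8 + 4)/(N + F)) = -218 - (-20)*(-8 + 4)/(-5 + 64) = -218 - (-20)*(-4/59) = -218 - (-20)*(-4*1/59) = -218 - (-20)*(-4)/59 = -218 - 1*80/59 = -218 - 80/59 = -12942/59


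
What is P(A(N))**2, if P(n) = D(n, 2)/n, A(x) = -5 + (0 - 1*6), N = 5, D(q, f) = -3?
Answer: 9/121 ≈ 0.074380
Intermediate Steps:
A(x) = -11 (A(x) = -5 + (0 - 6) = -5 - 6 = -11)
P(n) = -3/n
P(A(N))**2 = (-3/(-11))**2 = (-3*(-1/11))**2 = (3/11)**2 = 9/121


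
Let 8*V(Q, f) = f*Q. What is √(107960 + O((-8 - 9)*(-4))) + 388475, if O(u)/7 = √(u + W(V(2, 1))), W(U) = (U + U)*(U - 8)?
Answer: 388475 + √(431840 + 21*√114)/2 ≈ 3.8880e+5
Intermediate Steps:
V(Q, f) = Q*f/8 (V(Q, f) = (f*Q)/8 = (Q*f)/8 = Q*f/8)
W(U) = 2*U*(-8 + U) (W(U) = (2*U)*(-8 + U) = 2*U*(-8 + U))
O(u) = 7*√(-31/8 + u) (O(u) = 7*√(u + 2*((⅛)*2*1)*(-8 + (⅛)*2*1)) = 7*√(u + 2*(¼)*(-8 + ¼)) = 7*√(u + 2*(¼)*(-31/4)) = 7*√(u - 31/8) = 7*√(-31/8 + u))
√(107960 + O((-8 - 9)*(-4))) + 388475 = √(107960 + 7*√(-62 + 16*((-8 - 9)*(-4)))/4) + 388475 = √(107960 + 7*√(-62 + 16*(-17*(-4)))/4) + 388475 = √(107960 + 7*√(-62 + 16*68)/4) + 388475 = √(107960 + 7*√(-62 + 1088)/4) + 388475 = √(107960 + 7*√1026/4) + 388475 = √(107960 + 7*(3*√114)/4) + 388475 = √(107960 + 21*√114/4) + 388475 = 388475 + √(107960 + 21*√114/4)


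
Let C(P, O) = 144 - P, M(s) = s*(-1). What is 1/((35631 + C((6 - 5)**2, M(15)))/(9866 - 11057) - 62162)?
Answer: -1191/74070716 ≈ -1.6079e-5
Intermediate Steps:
M(s) = -s
1/((35631 + C((6 - 5)**2, M(15)))/(9866 - 11057) - 62162) = 1/((35631 + (144 - (6 - 5)**2))/(9866 - 11057) - 62162) = 1/((35631 + (144 - 1*1**2))/(-1191) - 62162) = 1/((35631 + (144 - 1*1))*(-1/1191) - 62162) = 1/((35631 + (144 - 1))*(-1/1191) - 62162) = 1/((35631 + 143)*(-1/1191) - 62162) = 1/(35774*(-1/1191) - 62162) = 1/(-35774/1191 - 62162) = 1/(-74070716/1191) = -1191/74070716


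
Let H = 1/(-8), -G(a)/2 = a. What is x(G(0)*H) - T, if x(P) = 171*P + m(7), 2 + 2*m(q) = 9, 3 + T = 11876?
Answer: -23739/2 ≈ -11870.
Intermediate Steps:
T = 11873 (T = -3 + 11876 = 11873)
m(q) = 7/2 (m(q) = -1 + (½)*9 = -1 + 9/2 = 7/2)
G(a) = -2*a
H = -⅛ ≈ -0.12500
x(P) = 7/2 + 171*P (x(P) = 171*P + 7/2 = 7/2 + 171*P)
x(G(0)*H) - T = (7/2 + 171*(-2*0*(-⅛))) - 1*11873 = (7/2 + 171*(0*(-⅛))) - 11873 = (7/2 + 171*0) - 11873 = (7/2 + 0) - 11873 = 7/2 - 11873 = -23739/2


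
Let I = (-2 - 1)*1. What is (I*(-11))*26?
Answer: 858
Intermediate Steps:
I = -3 (I = -3*1 = -3)
(I*(-11))*26 = -3*(-11)*26 = 33*26 = 858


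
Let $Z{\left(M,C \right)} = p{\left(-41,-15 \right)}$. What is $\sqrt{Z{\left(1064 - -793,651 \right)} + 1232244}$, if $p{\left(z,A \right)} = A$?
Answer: $\sqrt{1232229} \approx 1110.1$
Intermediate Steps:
$Z{\left(M,C \right)} = -15$
$\sqrt{Z{\left(1064 - -793,651 \right)} + 1232244} = \sqrt{-15 + 1232244} = \sqrt{1232229}$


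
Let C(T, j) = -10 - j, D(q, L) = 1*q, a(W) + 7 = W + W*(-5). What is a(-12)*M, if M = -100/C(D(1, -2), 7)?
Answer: 4100/17 ≈ 241.18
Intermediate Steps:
a(W) = -7 - 4*W (a(W) = -7 + (W + W*(-5)) = -7 + (W - 5*W) = -7 - 4*W)
D(q, L) = q
M = 100/17 (M = -100/(-10 - 1*7) = -100/(-10 - 7) = -100/(-17) = -100*(-1/17) = 100/17 ≈ 5.8824)
a(-12)*M = (-7 - 4*(-12))*(100/17) = (-7 + 48)*(100/17) = 41*(100/17) = 4100/17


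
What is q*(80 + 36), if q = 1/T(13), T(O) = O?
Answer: 116/13 ≈ 8.9231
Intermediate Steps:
q = 1/13 ≈ 0.076923
q*(80 + 36) = (80 + 36)/13 = (1/13)*116 = 116/13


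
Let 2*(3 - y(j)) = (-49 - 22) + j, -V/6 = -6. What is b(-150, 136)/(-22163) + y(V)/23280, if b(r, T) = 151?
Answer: -6121877/1031909280 ≈ -0.0059326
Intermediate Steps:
V = 36 (V = -6*(-6) = 36)
y(j) = 77/2 - j/2 (y(j) = 3 - ((-49 - 22) + j)/2 = 3 - (-71 + j)/2 = 3 + (71/2 - j/2) = 77/2 - j/2)
b(-150, 136)/(-22163) + y(V)/23280 = 151/(-22163) + (77/2 - ½*36)/23280 = 151*(-1/22163) + (77/2 - 18)*(1/23280) = -151/22163 + (41/2)*(1/23280) = -151/22163 + 41/46560 = -6121877/1031909280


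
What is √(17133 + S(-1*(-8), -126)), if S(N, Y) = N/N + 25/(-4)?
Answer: √68511/2 ≈ 130.87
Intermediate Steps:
S(N, Y) = -21/4 (S(N, Y) = 1 + 25*(-¼) = 1 - 25/4 = -21/4)
√(17133 + S(-1*(-8), -126)) = √(17133 - 21/4) = √(68511/4) = √68511/2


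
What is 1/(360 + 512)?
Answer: 1/872 ≈ 0.0011468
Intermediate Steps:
1/(360 + 512) = 1/872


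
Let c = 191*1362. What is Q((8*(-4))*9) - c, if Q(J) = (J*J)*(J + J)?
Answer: -48035886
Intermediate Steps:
c = 260142
Q(J) = 2*J³ (Q(J) = J²*(2*J) = 2*J³)
Q((8*(-4))*9) - c = 2*((8*(-4))*9)³ - 1*260142 = 2*(-32*9)³ - 260142 = 2*(-288)³ - 260142 = 2*(-23887872) - 260142 = -47775744 - 260142 = -48035886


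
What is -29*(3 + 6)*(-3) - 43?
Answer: 740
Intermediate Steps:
-29*(3 + 6)*(-3) - 43 = -261*(-3) - 43 = -29*(-27) - 43 = 783 - 43 = 740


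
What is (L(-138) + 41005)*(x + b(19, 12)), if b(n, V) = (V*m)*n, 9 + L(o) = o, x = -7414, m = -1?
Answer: -312236836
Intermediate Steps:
L(o) = -9 + o
b(n, V) = -V*n (b(n, V) = (V*(-1))*n = (-V)*n = -V*n)
(L(-138) + 41005)*(x + b(19, 12)) = ((-9 - 138) + 41005)*(-7414 - 1*12*19) = (-147 + 41005)*(-7414 - 228) = 40858*(-7642) = -312236836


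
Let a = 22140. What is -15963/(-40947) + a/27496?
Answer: 112123769/93823226 ≈ 1.1951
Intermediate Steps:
-15963/(-40947) + a/27496 = -15963/(-40947) + 22140/27496 = -15963*(-1/40947) + 22140*(1/27496) = 5321/13649 + 5535/6874 = 112123769/93823226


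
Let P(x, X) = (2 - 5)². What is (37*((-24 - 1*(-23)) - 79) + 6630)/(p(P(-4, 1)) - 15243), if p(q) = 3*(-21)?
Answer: -1835/7653 ≈ -0.23978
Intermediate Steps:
P(x, X) = 9 (P(x, X) = (-3)² = 9)
p(q) = -63
(37*((-24 - 1*(-23)) - 79) + 6630)/(p(P(-4, 1)) - 15243) = (37*((-24 - 1*(-23)) - 79) + 6630)/(-63 - 15243) = (37*((-24 + 23) - 79) + 6630)/(-15306) = (37*(-1 - 79) + 6630)*(-1/15306) = (37*(-80) + 6630)*(-1/15306) = (-2960 + 6630)*(-1/15306) = 3670*(-1/15306) = -1835/7653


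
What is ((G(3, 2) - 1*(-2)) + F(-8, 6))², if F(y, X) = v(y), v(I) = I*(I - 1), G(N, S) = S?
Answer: 5776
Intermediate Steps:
v(I) = I*(-1 + I)
F(y, X) = y*(-1 + y)
((G(3, 2) - 1*(-2)) + F(-8, 6))² = ((2 - 1*(-2)) - 8*(-1 - 8))² = ((2 + 2) - 8*(-9))² = (4 + 72)² = 76² = 5776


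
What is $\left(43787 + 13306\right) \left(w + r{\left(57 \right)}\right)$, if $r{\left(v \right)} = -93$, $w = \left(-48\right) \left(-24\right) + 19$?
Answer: $61546254$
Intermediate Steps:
$w = 1171$ ($w = 1152 + 19 = 1171$)
$\left(43787 + 13306\right) \left(w + r{\left(57 \right)}\right) = \left(43787 + 13306\right) \left(1171 - 93\right) = 57093 \cdot 1078 = 61546254$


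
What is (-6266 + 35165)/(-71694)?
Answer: -3211/7966 ≈ -0.40309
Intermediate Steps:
(-6266 + 35165)/(-71694) = 28899*(-1/71694) = -3211/7966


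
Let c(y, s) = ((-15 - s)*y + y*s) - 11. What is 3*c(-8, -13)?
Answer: 327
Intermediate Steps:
c(y, s) = -11 + s*y + y*(-15 - s) (c(y, s) = (y*(-15 - s) + s*y) - 11 = (s*y + y*(-15 - s)) - 11 = -11 + s*y + y*(-15 - s))
3*c(-8, -13) = 3*(-11 - 15*(-8)) = 3*(-11 + 120) = 3*109 = 327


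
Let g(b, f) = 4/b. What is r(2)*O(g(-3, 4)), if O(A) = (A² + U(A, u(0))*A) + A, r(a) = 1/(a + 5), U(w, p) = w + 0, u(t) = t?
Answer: 20/63 ≈ 0.31746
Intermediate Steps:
U(w, p) = w
r(a) = 1/(5 + a)
O(A) = A + 2*A² (O(A) = (A² + A*A) + A = (A² + A²) + A = 2*A² + A = A + 2*A²)
r(2)*O(g(-3, 4)) = ((4/(-3))*(1 + 2*(4/(-3))))/(5 + 2) = ((4*(-⅓))*(1 + 2*(4*(-⅓))))/7 = (-4*(1 + 2*(-4/3))/3)/7 = (-4*(1 - 8/3)/3)/7 = (-4/3*(-5/3))/7 = (⅐)*(20/9) = 20/63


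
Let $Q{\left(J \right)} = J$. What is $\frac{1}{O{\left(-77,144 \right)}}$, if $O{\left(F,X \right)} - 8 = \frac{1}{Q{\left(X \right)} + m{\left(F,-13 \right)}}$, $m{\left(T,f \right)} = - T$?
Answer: $\frac{221}{1769} \approx 0.12493$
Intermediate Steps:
$O{\left(F,X \right)} = 8 + \frac{1}{X - F}$
$\frac{1}{O{\left(-77,144 \right)}} = \frac{1}{\frac{1}{-77 - 144} \left(-1 - 1152 + 8 \left(-77\right)\right)} = \frac{1}{\frac{1}{-77 - 144} \left(-1 - 1152 - 616\right)} = \frac{1}{\frac{1}{-221} \left(-1769\right)} = \frac{1}{\left(- \frac{1}{221}\right) \left(-1769\right)} = \frac{1}{\frac{1769}{221}} = \frac{221}{1769}$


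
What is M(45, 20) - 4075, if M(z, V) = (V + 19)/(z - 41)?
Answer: -16261/4 ≈ -4065.3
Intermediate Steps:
M(z, V) = (19 + V)/(-41 + z)
M(45, 20) - 4075 = (19 + 20)/(-41 + 45) - 4075 = 39/4 - 4075 = -16261/4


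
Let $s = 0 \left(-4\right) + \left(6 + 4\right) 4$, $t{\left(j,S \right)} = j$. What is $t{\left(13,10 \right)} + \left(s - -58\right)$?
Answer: $111$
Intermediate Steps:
$s = 40$ ($s = 0 + 10 \cdot 4 = 0 + 40 = 40$)
$t{\left(13,10 \right)} + \left(s - -58\right) = 13 + \left(40 - -58\right) = 13 + \left(40 + 58\right) = 13 + 98 = 111$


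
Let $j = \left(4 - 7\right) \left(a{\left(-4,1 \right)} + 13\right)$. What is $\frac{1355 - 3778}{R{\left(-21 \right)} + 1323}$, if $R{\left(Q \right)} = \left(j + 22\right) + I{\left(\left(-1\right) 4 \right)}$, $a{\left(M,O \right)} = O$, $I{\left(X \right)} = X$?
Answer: $- \frac{2423}{1299} \approx -1.8653$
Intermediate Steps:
$j = -42$ ($j = \left(4 - 7\right) \left(1 + 13\right) = \left(-3\right) 14 = -42$)
$R{\left(Q \right)} = -24$ ($R{\left(Q \right)} = \left(-42 + 22\right) - 4 = -20 - 4 = -24$)
$\frac{1355 - 3778}{R{\left(-21 \right)} + 1323} = \frac{1355 - 3778}{-24 + 1323} = - \frac{2423}{1299}$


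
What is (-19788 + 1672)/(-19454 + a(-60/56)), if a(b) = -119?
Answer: 18116/19573 ≈ 0.92556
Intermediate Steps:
(-19788 + 1672)/(-19454 + a(-60/56)) = (-19788 + 1672)/(-19454 - 119) = -18116/(-19573) = -18116*(-1/19573) = 18116/19573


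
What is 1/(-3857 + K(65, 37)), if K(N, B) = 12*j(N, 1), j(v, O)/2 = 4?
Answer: -1/3761 ≈ -0.00026589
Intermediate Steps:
j(v, O) = 8 (j(v, O) = 2*4 = 8)
K(N, B) = 96 (K(N, B) = 12*8 = 96)
1/(-3857 + K(65, 37)) = 1/(-3857 + 96) = 1/(-3761) = -1/3761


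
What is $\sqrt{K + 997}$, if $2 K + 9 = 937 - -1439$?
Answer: $\frac{7 \sqrt{178}}{2} \approx 46.696$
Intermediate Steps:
$K = \frac{2367}{2}$ ($K = - \frac{9}{2} + \frac{937 - -1439}{2} = - \frac{9}{2} + \frac{937 + 1439}{2} = - \frac{9}{2} + \frac{1}{2} \cdot 2376 = - \frac{9}{2} + 1188 = \frac{2367}{2} \approx 1183.5$)
$\sqrt{K + 997} = \sqrt{\frac{2367}{2} + 997} = \sqrt{\frac{4361}{2}} = \frac{7 \sqrt{178}}{2}$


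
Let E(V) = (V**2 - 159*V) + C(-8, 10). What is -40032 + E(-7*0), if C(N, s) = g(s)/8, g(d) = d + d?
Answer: -80059/2 ≈ -40030.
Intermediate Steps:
g(d) = 2*d
C(N, s) = s/4 (C(N, s) = (2*s)/8 = (2*s)*(1/8) = s/4)
E(V) = 5/2 + V**2 - 159*V (E(V) = (V**2 - 159*V) + (1/4)*10 = (V**2 - 159*V) + 5/2 = 5/2 + V**2 - 159*V)
-40032 + E(-7*0) = -40032 + (5/2 + (-7*0)**2 - (-1113)*0) = -40032 + (5/2 + 0**2 - 159*0) = -40032 + (5/2 + 0 + 0) = -40032 + 5/2 = -80059/2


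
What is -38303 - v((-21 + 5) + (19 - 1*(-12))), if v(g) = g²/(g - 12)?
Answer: -38378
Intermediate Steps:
v(g) = g²/(-12 + g)
-38303 - v((-21 + 5) + (19 - 1*(-12))) = -38303 - ((-21 + 5) + (19 - 1*(-12)))²/(-12 + ((-21 + 5) + (19 - 1*(-12)))) = -38303 - (-16 + (19 + 12))²/(-12 + (-16 + (19 + 12))) = -38303 - (-16 + 31)²/(-12 + (-16 + 31)) = -38303 - 15²/(-12 + 15) = -38303 - 225/3 = -38303 - 1*75 = -38303 - 75 = -38378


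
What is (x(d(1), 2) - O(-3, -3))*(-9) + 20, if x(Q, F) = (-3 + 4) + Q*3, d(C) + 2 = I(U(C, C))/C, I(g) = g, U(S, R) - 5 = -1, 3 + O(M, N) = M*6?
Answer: -232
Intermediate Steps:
O(M, N) = -3 + 6*M (O(M, N) = -3 + M*6 = -3 + 6*M)
U(S, R) = 4 (U(S, R) = 5 - 1 = 4)
d(C) = -2 + 4/C
x(Q, F) = 1 + 3*Q
(x(d(1), 2) - O(-3, -3))*(-9) + 20 = ((1 + 3*(-2 + 4/1)) - (-3 + 6*(-3)))*(-9) + 20 = ((1 + 3*(-2 + 4*1)) - (-3 - 18))*(-9) + 20 = ((1 + 3*(-2 + 4)) - 1*(-21))*(-9) + 20 = ((1 + 3*2) + 21)*(-9) + 20 = ((1 + 6) + 21)*(-9) + 20 = (7 + 21)*(-9) + 20 = 28*(-9) + 20 = -252 + 20 = -232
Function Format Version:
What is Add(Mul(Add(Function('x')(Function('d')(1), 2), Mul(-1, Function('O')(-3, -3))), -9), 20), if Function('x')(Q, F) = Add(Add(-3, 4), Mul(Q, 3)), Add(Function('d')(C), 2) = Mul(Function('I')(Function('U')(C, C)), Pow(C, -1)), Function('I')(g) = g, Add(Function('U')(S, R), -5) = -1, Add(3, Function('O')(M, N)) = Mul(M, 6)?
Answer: -232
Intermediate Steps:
Function('O')(M, N) = Add(-3, Mul(6, M)) (Function('O')(M, N) = Add(-3, Mul(M, 6)) = Add(-3, Mul(6, M)))
Function('U')(S, R) = 4 (Function('U')(S, R) = Add(5, -1) = 4)
Function('d')(C) = Add(-2, Mul(4, Pow(C, -1)))
Function('x')(Q, F) = Add(1, Mul(3, Q))
Add(Mul(Add(Function('x')(Function('d')(1), 2), Mul(-1, Function('O')(-3, -3))), -9), 20) = Add(Mul(Add(Add(1, Mul(3, Add(-2, Mul(4, Pow(1, -1))))), Mul(-1, Add(-3, Mul(6, -3)))), -9), 20) = Add(Mul(Add(Add(1, Mul(3, Add(-2, Mul(4, 1)))), Mul(-1, Add(-3, -18))), -9), 20) = Add(Mul(Add(Add(1, Mul(3, Add(-2, 4))), Mul(-1, -21)), -9), 20) = Add(Mul(Add(Add(1, Mul(3, 2)), 21), -9), 20) = Add(Mul(Add(Add(1, 6), 21), -9), 20) = Add(Mul(Add(7, 21), -9), 20) = Add(Mul(28, -9), 20) = Add(-252, 20) = -232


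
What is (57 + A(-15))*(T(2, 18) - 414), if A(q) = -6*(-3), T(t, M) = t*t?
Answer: -30750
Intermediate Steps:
T(t, M) = t**2
A(q) = 18
(57 + A(-15))*(T(2, 18) - 414) = (57 + 18)*(2**2 - 414) = 75*(4 - 414) = 75*(-410) = -30750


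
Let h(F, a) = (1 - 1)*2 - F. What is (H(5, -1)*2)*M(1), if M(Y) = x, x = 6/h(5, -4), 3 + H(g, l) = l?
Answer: 48/5 ≈ 9.6000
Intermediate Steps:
H(g, l) = -3 + l
h(F, a) = -F (h(F, a) = 0*2 - F = 0 - F = -F)
x = -6/5 (x = 6/((-1*5)) = 6/(-5) = 6*(-1/5) = -6/5 ≈ -1.2000)
M(Y) = -6/5
(H(5, -1)*2)*M(1) = ((-3 - 1)*2)*(-6/5) = -4*2*(-6/5) = -8*(-6/5) = 48/5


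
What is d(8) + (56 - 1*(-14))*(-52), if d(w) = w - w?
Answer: -3640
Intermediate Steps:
d(w) = 0
d(8) + (56 - 1*(-14))*(-52) = 0 + (56 - 1*(-14))*(-52) = 0 + (56 + 14)*(-52) = 0 + 70*(-52) = 0 - 3640 = -3640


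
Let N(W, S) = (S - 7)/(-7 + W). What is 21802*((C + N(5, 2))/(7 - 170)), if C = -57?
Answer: 1188209/163 ≈ 7289.6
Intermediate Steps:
N(W, S) = (-7 + S)/(-7 + W)
21802*((C + N(5, 2))/(7 - 170)) = 21802*((-57 + (-7 + 2)/(-7 + 5))/(7 - 170)) = 21802*((-57 - 5/(-2))/(-163)) = 21802*((-57 - ½*(-5))*(-1/163)) = 21802*((-57 + 5/2)*(-1/163)) = 21802*(-109/2*(-1/163)) = 21802*(109/326) = 1188209/163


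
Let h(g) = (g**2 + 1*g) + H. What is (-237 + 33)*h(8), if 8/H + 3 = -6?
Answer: -43520/3 ≈ -14507.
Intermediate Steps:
H = -8/9 (H = 8/(-3 - 6) = 8/(-9) = 8*(-1/9) = -8/9 ≈ -0.88889)
h(g) = -8/9 + g + g**2 (h(g) = (g**2 + 1*g) - 8/9 = (g**2 + g) - 8/9 = (g + g**2) - 8/9 = -8/9 + g + g**2)
(-237 + 33)*h(8) = (-237 + 33)*(-8/9 + 8 + 8**2) = -204*(-8/9 + 8 + 64) = -204*640/9 = -43520/3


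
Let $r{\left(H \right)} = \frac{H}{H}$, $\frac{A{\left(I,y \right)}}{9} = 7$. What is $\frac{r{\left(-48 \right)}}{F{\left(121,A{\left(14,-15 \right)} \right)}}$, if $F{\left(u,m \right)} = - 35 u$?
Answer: $- \frac{1}{4235} \approx -0.00023613$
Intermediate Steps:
$A{\left(I,y \right)} = 63$ ($A{\left(I,y \right)} = 9 \cdot 7 = 63$)
$r{\left(H \right)} = 1$
$\frac{r{\left(-48 \right)}}{F{\left(121,A{\left(14,-15 \right)} \right)}} = 1 \frac{1}{\left(-35\right) 121} = 1 \frac{1}{-4235} = 1 \left(- \frac{1}{4235}\right) = - \frac{1}{4235}$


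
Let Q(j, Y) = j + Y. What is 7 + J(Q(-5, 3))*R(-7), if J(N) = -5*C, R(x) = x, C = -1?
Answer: -28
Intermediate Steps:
Q(j, Y) = Y + j
J(N) = 5 (J(N) = -5*(-1) = 5)
7 + J(Q(-5, 3))*R(-7) = 7 + 5*(-7) = 7 - 35 = -28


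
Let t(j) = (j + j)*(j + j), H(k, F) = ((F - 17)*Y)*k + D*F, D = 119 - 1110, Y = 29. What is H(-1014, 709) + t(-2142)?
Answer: -2698915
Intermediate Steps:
D = -991
H(k, F) = -991*F + k*(-493 + 29*F) (H(k, F) = ((F - 17)*29)*k - 991*F = ((-17 + F)*29)*k - 991*F = (-493 + 29*F)*k - 991*F = k*(-493 + 29*F) - 991*F = -991*F + k*(-493 + 29*F))
t(j) = 4*j² (t(j) = (2*j)*(2*j) = 4*j²)
H(-1014, 709) + t(-2142) = (-991*709 - 493*(-1014) + 29*709*(-1014)) + 4*(-2142)² = (-702619 + 499902 - 20848854) + 4*4588164 = -21051571 + 18352656 = -2698915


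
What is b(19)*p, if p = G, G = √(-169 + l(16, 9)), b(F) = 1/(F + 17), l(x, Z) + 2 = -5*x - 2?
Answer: I*√253/36 ≈ 0.44183*I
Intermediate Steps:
l(x, Z) = -4 - 5*x (l(x, Z) = -2 + (-5*x - 2) = -2 + (-2 - 5*x) = -4 - 5*x)
b(F) = 1/(17 + F)
G = I*√253 (G = √(-169 + (-4 - 5*16)) = √(-169 + (-4 - 80)) = √(-169 - 84) = √(-253) = I*√253 ≈ 15.906*I)
p = I*√253 ≈ 15.906*I
b(19)*p = (I*√253)/(17 + 19) = (I*√253)/36 = I*√253/36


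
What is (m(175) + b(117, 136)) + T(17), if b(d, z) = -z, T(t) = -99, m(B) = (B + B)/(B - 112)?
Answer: -2065/9 ≈ -229.44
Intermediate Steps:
m(B) = 2*B/(-112 + B) (m(B) = (2*B)/(-112 + B) = 2*B/(-112 + B))
(m(175) + b(117, 136)) + T(17) = (2*175/(-112 + 175) - 1*136) - 99 = (2*175/63 - 136) - 99 = (2*175*(1/63) - 136) - 99 = (50/9 - 136) - 99 = -1174/9 - 99 = -2065/9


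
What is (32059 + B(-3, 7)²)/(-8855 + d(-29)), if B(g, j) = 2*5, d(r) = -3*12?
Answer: -32159/8891 ≈ -3.6170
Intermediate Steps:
d(r) = -36
B(g, j) = 10
(32059 + B(-3, 7)²)/(-8855 + d(-29)) = (32059 + 10²)/(-8855 - 36) = (32059 + 100)/(-8891) = 32159*(-1/8891) = -32159/8891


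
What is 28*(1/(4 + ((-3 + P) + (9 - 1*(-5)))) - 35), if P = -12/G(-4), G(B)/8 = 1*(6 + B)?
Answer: -55748/57 ≈ -978.04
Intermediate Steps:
G(B) = 48 + 8*B (G(B) = 8*(1*(6 + B)) = 8*(6 + B) = 48 + 8*B)
P = -3/4 (P = -12/(48 + 8*(-4)) = -12/(48 - 32) = -12/16 = -12*1/16 = -3/4 ≈ -0.75000)
28*(1/(4 + ((-3 + P) + (9 - 1*(-5)))) - 35) = 28*(1/(4 + ((-3 - 3/4) + (9 - 1*(-5)))) - 35) = 28*(1/(4 + (-15/4 + (9 + 5))) - 35) = 28*(1/(4 + (-15/4 + 14)) - 35) = 28*(1/(4 + 41/4) - 35) = 28*(1/(57/4) - 35) = 28*(4/57 - 35) = 28*(-1991/57) = -55748/57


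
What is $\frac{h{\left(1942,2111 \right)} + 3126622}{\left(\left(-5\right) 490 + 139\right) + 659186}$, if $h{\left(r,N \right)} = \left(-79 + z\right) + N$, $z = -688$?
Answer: $\frac{3127966}{656875} \approx 4.7619$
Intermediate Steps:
$h{\left(r,N \right)} = -767 + N$ ($h{\left(r,N \right)} = \left(-79 - 688\right) + N = -767 + N$)
$\frac{h{\left(1942,2111 \right)} + 3126622}{\left(\left(-5\right) 490 + 139\right) + 659186} = \frac{\left(-767 + 2111\right) + 3126622}{\left(\left(-5\right) 490 + 139\right) + 659186} = \frac{1344 + 3126622}{\left(-2450 + 139\right) + 659186} = \frac{3127966}{-2311 + 659186} = \frac{3127966}{656875}$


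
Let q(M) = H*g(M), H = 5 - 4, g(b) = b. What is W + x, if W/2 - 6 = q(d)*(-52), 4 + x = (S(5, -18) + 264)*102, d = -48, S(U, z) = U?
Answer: 32438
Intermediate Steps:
H = 1
q(M) = M (q(M) = 1*M = M)
x = 27434 (x = -4 + (5 + 264)*102 = -4 + 269*102 = -4 + 27438 = 27434)
W = 5004 (W = 12 + 2*(-48*(-52)) = 12 + 2*2496 = 12 + 4992 = 5004)
W + x = 5004 + 27434 = 32438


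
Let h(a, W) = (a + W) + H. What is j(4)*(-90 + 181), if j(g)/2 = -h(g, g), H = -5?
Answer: -546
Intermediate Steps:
h(a, W) = -5 + W + a (h(a, W) = (a + W) - 5 = (W + a) - 5 = -5 + W + a)
j(g) = 10 - 4*g (j(g) = 2*(-(-5 + g + g)) = 2*(-(-5 + 2*g)) = 2*(5 - 2*g) = 10 - 4*g)
j(4)*(-90 + 181) = (10 - 4*4)*(-90 + 181) = (10 - 16)*91 = -6*91 = -546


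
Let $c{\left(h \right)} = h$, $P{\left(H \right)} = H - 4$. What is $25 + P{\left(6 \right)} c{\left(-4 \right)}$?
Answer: $17$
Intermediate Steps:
$P{\left(H \right)} = -4 + H$ ($P{\left(H \right)} = H - 4 = -4 + H$)
$25 + P{\left(6 \right)} c{\left(-4 \right)} = 25 + \left(-4 + 6\right) \left(-4\right) = 25 + 2 \left(-4\right) = 25 - 8 = 17$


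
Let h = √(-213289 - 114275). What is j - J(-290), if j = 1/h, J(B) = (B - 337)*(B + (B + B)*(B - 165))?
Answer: 165283470 - I*√1011/18198 ≈ 1.6528e+8 - 0.0017472*I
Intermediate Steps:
J(B) = (-337 + B)*(B + 2*B*(-165 + B)) (J(B) = (-337 + B)*(B + (2*B)*(-165 + B)) = (-337 + B)*(B + 2*B*(-165 + B)))
h = 18*I*√1011 (h = √(-327564) = 18*I*√1011 ≈ 572.33*I)
j = -I*√1011/18198 (j = 1/(18*I*√1011) = -I*√1011/18198 ≈ -0.0017472*I)
j - J(-290) = -I*√1011/18198 - (-290)*(110873 - 1003*(-290) + 2*(-290)²) = -I*√1011/18198 - (-290)*(110873 + 290870 + 2*84100) = -I*√1011/18198 - (-290)*(110873 + 290870 + 168200) = -I*√1011/18198 - (-290)*569943 = -I*√1011/18198 - 1*(-165283470) = -I*√1011/18198 + 165283470 = 165283470 - I*√1011/18198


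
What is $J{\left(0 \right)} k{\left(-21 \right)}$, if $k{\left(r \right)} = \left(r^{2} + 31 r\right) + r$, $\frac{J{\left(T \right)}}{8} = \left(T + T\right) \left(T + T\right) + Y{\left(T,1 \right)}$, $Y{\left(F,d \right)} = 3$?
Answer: $-5544$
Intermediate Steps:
$J{\left(T \right)} = 24 + 32 T^{2}$ ($J{\left(T \right)} = 8 \left(\left(T + T\right) \left(T + T\right) + 3\right) = 8 \left(2 T 2 T + 3\right) = 8 \left(4 T^{2} + 3\right) = 8 \left(3 + 4 T^{2}\right) = 24 + 32 T^{2}$)
$k{\left(r \right)} = r^{2} + 32 r$
$J{\left(0 \right)} k{\left(-21 \right)} = \left(24 + 32 \cdot 0^{2}\right) \left(- 21 \left(32 - 21\right)\right) = \left(24 + 32 \cdot 0\right) \left(\left(-21\right) 11\right) = \left(24 + 0\right) \left(-231\right) = 24 \left(-231\right) = -5544$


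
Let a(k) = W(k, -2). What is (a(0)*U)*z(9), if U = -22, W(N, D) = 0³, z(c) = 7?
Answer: 0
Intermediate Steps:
W(N, D) = 0
a(k) = 0
(a(0)*U)*z(9) = (0*(-22))*7 = 0*7 = 0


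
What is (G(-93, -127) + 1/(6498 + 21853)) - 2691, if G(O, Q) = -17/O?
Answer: -7094724253/2636643 ≈ -2690.8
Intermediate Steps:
(G(-93, -127) + 1/(6498 + 21853)) - 2691 = (-17/(-93) + 1/(6498 + 21853)) - 2691 = (-17*(-1/93) + 1/28351) - 2691 = (17/93 + 1/28351) - 2691 = 482060/2636643 - 2691 = -7094724253/2636643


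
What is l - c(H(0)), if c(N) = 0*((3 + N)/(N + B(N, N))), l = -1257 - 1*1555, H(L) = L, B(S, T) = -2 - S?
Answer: -2812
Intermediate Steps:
l = -2812 (l = -1257 - 1555 = -2812)
c(N) = 0 (c(N) = 0*((3 + N)/(N + (-2 - N))) = 0*((3 + N)/(-2)) = 0*((3 + N)*(-½)) = 0*(-3/2 - N/2) = 0)
l - c(H(0)) = -2812 - 1*0 = -2812 + 0 = -2812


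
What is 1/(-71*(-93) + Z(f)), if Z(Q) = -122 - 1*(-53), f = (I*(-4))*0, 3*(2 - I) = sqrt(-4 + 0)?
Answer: 1/6534 ≈ 0.00015305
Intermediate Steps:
I = 2 - 2*I/3 (I = 2 - sqrt(-4 + 0)/3 = 2 - 2*I/3 ≈ 2.0 - 0.66667*I)
f = 0 (f = ((2 - 2*I/3)*(-4))*0 = (-8 + 8*I/3)*0 = 0)
Z(Q) = -69 (Z(Q) = -122 + 53 = -69)
1/(-71*(-93) + Z(f)) = 1/(-71*(-93) - 69) = 1/(6603 - 69) = 1/6534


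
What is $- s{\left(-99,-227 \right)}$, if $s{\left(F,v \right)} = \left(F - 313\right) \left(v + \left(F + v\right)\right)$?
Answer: $-227836$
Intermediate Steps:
$s{\left(F,v \right)} = \left(-313 + F\right) \left(F + 2 v\right)$
$- s{\left(-99,-227 \right)} = - (\left(-99\right)^{2} - -142102 - -30987 + 2 \left(-99\right) \left(-227\right)) = - (9801 + 142102 + 30987 + 44946) = \left(-1\right) 227836 = -227836$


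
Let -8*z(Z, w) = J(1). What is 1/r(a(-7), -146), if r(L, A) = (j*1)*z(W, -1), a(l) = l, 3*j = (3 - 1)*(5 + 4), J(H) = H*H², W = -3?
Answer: -4/3 ≈ -1.3333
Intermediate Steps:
J(H) = H³
j = 6 (j = ((3 - 1)*(5 + 4))/3 = (2*9)/3 = (⅓)*18 = 6)
z(Z, w) = -⅛ (z(Z, w) = -⅛*1³ = -⅛*1 = -⅛)
r(L, A) = -¾ (r(L, A) = (6*1)*(-⅛) = 6*(-⅛) = -¾)
1/r(a(-7), -146) = 1/(-¾) = -4/3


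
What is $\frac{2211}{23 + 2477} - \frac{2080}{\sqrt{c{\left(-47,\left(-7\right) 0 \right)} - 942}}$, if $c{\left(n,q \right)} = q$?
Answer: $\frac{2211}{2500} + \frac{1040 i \sqrt{942}}{471} \approx 0.8844 + 67.77 i$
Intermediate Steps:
$\frac{2211}{23 + 2477} - \frac{2080}{\sqrt{c{\left(-47,\left(-7\right) 0 \right)} - 942}} = \frac{2211}{23 + 2477} - \frac{2080}{\sqrt{\left(-7\right) 0 - 942}} = \frac{2211}{2500} - \frac{2080}{\sqrt{0 - 942}} = 2211 \cdot \frac{1}{2500} - \frac{2080}{\sqrt{-942}} = \frac{2211}{2500} - \frac{2080}{i \sqrt{942}} = \frac{2211}{2500} - 2080 \left(- \frac{i \sqrt{942}}{942}\right) = \frac{2211}{2500} + \frac{1040 i \sqrt{942}}{471}$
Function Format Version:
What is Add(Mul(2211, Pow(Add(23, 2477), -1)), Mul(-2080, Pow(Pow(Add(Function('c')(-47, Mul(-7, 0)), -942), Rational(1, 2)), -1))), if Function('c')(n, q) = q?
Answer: Add(Rational(2211, 2500), Mul(Rational(1040, 471), I, Pow(942, Rational(1, 2)))) ≈ Add(0.88440, Mul(67.770, I))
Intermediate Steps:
Add(Mul(2211, Pow(Add(23, 2477), -1)), Mul(-2080, Pow(Pow(Add(Function('c')(-47, Mul(-7, 0)), -942), Rational(1, 2)), -1))) = Add(Mul(2211, Pow(Add(23, 2477), -1)), Mul(-2080, Pow(Pow(Add(Mul(-7, 0), -942), Rational(1, 2)), -1))) = Add(Mul(2211, Pow(2500, -1)), Mul(-2080, Pow(Pow(Add(0, -942), Rational(1, 2)), -1))) = Add(Mul(2211, Rational(1, 2500)), Mul(-2080, Pow(Pow(-942, Rational(1, 2)), -1))) = Add(Rational(2211, 2500), Mul(-2080, Pow(Mul(I, Pow(942, Rational(1, 2))), -1))) = Add(Rational(2211, 2500), Mul(-2080, Mul(Rational(-1, 942), I, Pow(942, Rational(1, 2))))) = Add(Rational(2211, 2500), Mul(Rational(1040, 471), I, Pow(942, Rational(1, 2))))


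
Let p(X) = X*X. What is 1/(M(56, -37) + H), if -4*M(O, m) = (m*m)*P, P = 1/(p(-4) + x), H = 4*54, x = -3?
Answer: 52/9863 ≈ 0.0052722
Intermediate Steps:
p(X) = X**2
H = 216
P = 1/13 (P = 1/((-4)**2 - 3) = 1/(16 - 3) = 1/13 ≈ 0.076923)
M(O, m) = -m**2/52 (M(O, m) = -m*m/(4*13) = -m**2/(4*13) = -m**2/52)
1/(M(56, -37) + H) = 1/(-1/52*(-37)**2 + 216) = 1/(-1/52*1369 + 216) = 1/(-1369/52 + 216) = 1/(9863/52) = 52/9863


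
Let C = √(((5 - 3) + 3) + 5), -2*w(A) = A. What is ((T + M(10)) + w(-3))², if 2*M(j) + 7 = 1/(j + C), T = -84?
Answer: 23932091/3240 + 1547*√10/1620 ≈ 7389.5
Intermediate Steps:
w(A) = -A/2
C = √10 (C = √((2 + 3) + 5) = √(5 + 5) = √10 ≈ 3.1623)
M(j) = -7/2 + 1/(2*(j + √10))
((T + M(10)) + w(-3))² = ((-84 + (1 - 7*10 - 7*√10)/(2*(10 + √10))) - ½*(-3))² = ((-84 + (1 - 70 - 7*√10)/(2*(10 + √10))) + 3/2)² = ((-84 + (-69 - 7*√10)/(2*(10 + √10))) + 3/2)² = (-165/2 + (-69 - 7*√10)/(2*(10 + √10)))²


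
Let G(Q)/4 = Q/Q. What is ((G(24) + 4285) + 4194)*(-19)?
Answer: -161177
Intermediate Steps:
G(Q) = 4 (G(Q) = 4*(Q/Q) = 4*1 = 4)
((G(24) + 4285) + 4194)*(-19) = ((4 + 4285) + 4194)*(-19) = (4289 + 4194)*(-19) = 8483*(-19) = -161177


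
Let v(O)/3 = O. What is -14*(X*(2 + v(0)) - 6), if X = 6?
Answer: -84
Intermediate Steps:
v(O) = 3*O
-14*(X*(2 + v(0)) - 6) = -14*(6*(2 + 3*0) - 6) = -14*(6*(2 + 0) - 6) = -14*(6*2 - 6) = -14*(12 - 6) = -14*6 = -84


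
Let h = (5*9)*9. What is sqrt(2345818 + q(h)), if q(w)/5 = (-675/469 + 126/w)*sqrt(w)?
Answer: sqrt(515988473098 - 11166421*sqrt(5))/469 ≈ 1531.6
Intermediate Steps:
h = 405 (h = 45*9 = 405)
q(w) = 5*sqrt(w)*(-675/469 + 126/w) (q(w) = 5*((-675/469 + 126/w)*sqrt(w)) = 5*(sqrt(w)*(-675/469 + 126/w)) = 5*sqrt(w)*(-675/469 + 126/w))
sqrt(2345818 + q(h)) = sqrt(2345818 + 45*(6566 - 75*405)/(469*sqrt(405))) = sqrt(2345818 + 45*(sqrt(5)/45)*(6566 - 30375)/469) = sqrt(2345818 + (45/469)*(sqrt(5)/45)*(-23809)) = sqrt(2345818 - 23809*sqrt(5)/469)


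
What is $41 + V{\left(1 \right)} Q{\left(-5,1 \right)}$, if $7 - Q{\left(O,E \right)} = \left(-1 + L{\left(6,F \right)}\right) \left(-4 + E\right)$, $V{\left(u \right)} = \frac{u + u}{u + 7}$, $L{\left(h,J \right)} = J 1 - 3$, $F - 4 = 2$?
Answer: $\frac{177}{4} \approx 44.25$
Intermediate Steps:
$F = 6$ ($F = 4 + 2 = 6$)
$L{\left(h,J \right)} = -3 + J$ ($L{\left(h,J \right)} = J - 3 = -3 + J$)
$V{\left(u \right)} = \frac{2 u}{7 + u}$
$Q{\left(O,E \right)} = 15 - 2 E$ ($Q{\left(O,E \right)} = 7 - \left(-1 + \left(-3 + 6\right)\right) \left(-4 + E\right) = 7 - \left(-1 + 3\right) \left(-4 + E\right) = 7 - 2 \left(-4 + E\right) = 7 - \left(-8 + 2 E\right) = 15 - 2 E$)
$41 + V{\left(1 \right)} Q{\left(-5,1 \right)} = 41 + 2 \cdot 1 \frac{1}{7 + 1} \left(15 - 2\right) = 41 + 2 \cdot 1 \cdot \frac{1}{8} \left(15 - 2\right) = 41 + 2 \cdot 1 \cdot \frac{1}{8} \cdot 13 = 41 + \frac{1}{4} \cdot 13 = 41 + \frac{13}{4} = \frac{177}{4}$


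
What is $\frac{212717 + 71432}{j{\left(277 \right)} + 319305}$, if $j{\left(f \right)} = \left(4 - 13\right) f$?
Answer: $\frac{284149}{316812} \approx 0.8969$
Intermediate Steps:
$j{\left(f \right)} = - 9 f$
$\frac{212717 + 71432}{j{\left(277 \right)} + 319305} = \frac{212717 + 71432}{\left(-9\right) 277 + 319305} = \frac{284149}{-2493 + 319305} = \frac{284149}{316812}$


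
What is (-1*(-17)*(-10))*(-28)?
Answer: 4760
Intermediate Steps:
(-1*(-17)*(-10))*(-28) = (17*(-10))*(-28) = -170*(-28) = 4760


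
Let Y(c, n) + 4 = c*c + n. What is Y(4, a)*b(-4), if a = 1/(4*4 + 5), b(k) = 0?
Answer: 0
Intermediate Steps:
a = 1/21 (a = 1/(16 + 5) = 1/21 ≈ 0.047619)
Y(c, n) = -4 + n + c² (Y(c, n) = -4 + (c*c + n) = -4 + (c² + n) = -4 + (n + c²) = -4 + n + c²)
Y(4, a)*b(-4) = (-4 + 1/21 + 4²)*0 = (-4 + 1/21 + 16)*0 = (253/21)*0 = 0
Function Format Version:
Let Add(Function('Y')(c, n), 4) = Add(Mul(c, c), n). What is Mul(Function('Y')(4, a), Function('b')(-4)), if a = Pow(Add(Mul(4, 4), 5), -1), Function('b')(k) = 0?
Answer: 0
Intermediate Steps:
a = Rational(1, 21) (a = Pow(Add(16, 5), -1) = Pow(21, -1) = Rational(1, 21) ≈ 0.047619)
Function('Y')(c, n) = Add(-4, n, Pow(c, 2)) (Function('Y')(c, n) = Add(-4, Add(Mul(c, c), n)) = Add(-4, Add(Pow(c, 2), n)) = Add(-4, Add(n, Pow(c, 2))) = Add(-4, n, Pow(c, 2)))
Mul(Function('Y')(4, a), Function('b')(-4)) = Mul(Add(-4, Rational(1, 21), Pow(4, 2)), 0) = Mul(Add(-4, Rational(1, 21), 16), 0) = Mul(Rational(253, 21), 0) = 0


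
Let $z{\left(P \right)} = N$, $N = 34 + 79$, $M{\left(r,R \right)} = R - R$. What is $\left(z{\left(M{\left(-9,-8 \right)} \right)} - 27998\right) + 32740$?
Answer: $4855$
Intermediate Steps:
$M{\left(r,R \right)} = 0$
$N = 113$
$z{\left(P \right)} = 113$
$\left(z{\left(M{\left(-9,-8 \right)} \right)} - 27998\right) + 32740 = \left(113 - 27998\right) + 32740 = -27885 + 32740 = 4855$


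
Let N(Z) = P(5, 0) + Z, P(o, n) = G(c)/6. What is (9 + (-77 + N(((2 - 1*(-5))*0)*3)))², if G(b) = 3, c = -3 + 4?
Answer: 18225/4 ≈ 4556.3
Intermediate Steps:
c = 1
P(o, n) = ½ (P(o, n) = 3/6 = 3*(⅙) = ½)
N(Z) = ½ + Z
(9 + (-77 + N(((2 - 1*(-5))*0)*3)))² = (9 + (-77 + (½ + ((2 - 1*(-5))*0)*3)))² = (9 + (-77 + (½ + ((2 + 5)*0)*3)))² = (9 + (-77 + (½ + (7*0)*3)))² = (9 + (-77 + (½ + 0*3)))² = (9 + (-77 + (½ + 0)))² = (9 + (-77 + ½))² = (9 - 153/2)² = (-135/2)² = 18225/4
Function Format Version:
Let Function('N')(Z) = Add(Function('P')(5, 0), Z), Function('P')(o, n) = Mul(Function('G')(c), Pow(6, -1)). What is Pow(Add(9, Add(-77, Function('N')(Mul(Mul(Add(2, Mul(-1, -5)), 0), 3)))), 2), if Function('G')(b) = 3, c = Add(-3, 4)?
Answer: Rational(18225, 4) ≈ 4556.3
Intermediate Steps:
c = 1
Function('P')(o, n) = Rational(1, 2) (Function('P')(o, n) = Mul(3, Pow(6, -1)) = Mul(3, Rational(1, 6)) = Rational(1, 2))
Function('N')(Z) = Add(Rational(1, 2), Z)
Pow(Add(9, Add(-77, Function('N')(Mul(Mul(Add(2, Mul(-1, -5)), 0), 3)))), 2) = Pow(Add(9, Add(-77, Add(Rational(1, 2), Mul(Mul(Add(2, Mul(-1, -5)), 0), 3)))), 2) = Pow(Add(9, Add(-77, Add(Rational(1, 2), Mul(Mul(Add(2, 5), 0), 3)))), 2) = Pow(Add(9, Add(-77, Add(Rational(1, 2), Mul(Mul(7, 0), 3)))), 2) = Pow(Add(9, Add(-77, Add(Rational(1, 2), Mul(0, 3)))), 2) = Pow(Add(9, Add(-77, Add(Rational(1, 2), 0))), 2) = Pow(Add(9, Add(-77, Rational(1, 2))), 2) = Pow(Add(9, Rational(-153, 2)), 2) = Pow(Rational(-135, 2), 2) = Rational(18225, 4)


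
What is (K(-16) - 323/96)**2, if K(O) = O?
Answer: 3455881/9216 ≈ 374.99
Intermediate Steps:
(K(-16) - 323/96)**2 = (-16 - 323/96)**2 = (-1859/96)**2 = 3455881/9216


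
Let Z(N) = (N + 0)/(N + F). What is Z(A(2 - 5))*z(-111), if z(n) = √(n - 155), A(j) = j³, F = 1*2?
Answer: 27*I*√266/25 ≈ 17.614*I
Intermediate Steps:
F = 2
z(n) = √(-155 + n)
Z(N) = N/(2 + N) (Z(N) = (N + 0)/(N + 2) = N/(2 + N))
Z(A(2 - 5))*z(-111) = ((2 - 5)³/(2 + (2 - 5)³))*√(-155 - 111) = ((-3)³/(2 + (-3)³))*√(-266) = (-27/(2 - 27))*(I*√266) = (-27/(-25))*(I*√266) = (-27*(-1/25))*(I*√266) = 27*(I*√266)/25 = 27*I*√266/25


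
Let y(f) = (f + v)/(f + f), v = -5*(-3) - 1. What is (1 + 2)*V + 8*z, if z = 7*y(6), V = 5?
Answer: 325/3 ≈ 108.33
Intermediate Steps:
v = 14 (v = 15 - 1 = 14)
y(f) = (14 + f)/(2*f) (y(f) = (f + 14)/(f + f) = (14 + f)/((2*f)) = (14 + f)*(1/(2*f)) = (14 + f)/(2*f))
z = 35/3 (z = 7*((½)*(14 + 6)/6) = 7*((½)*(⅙)*20) = 7*(5/3) = 35/3 ≈ 11.667)
(1 + 2)*V + 8*z = (1 + 2)*5 + 8*(35/3) = 3*5 + 280/3 = 15 + 280/3 = 325/3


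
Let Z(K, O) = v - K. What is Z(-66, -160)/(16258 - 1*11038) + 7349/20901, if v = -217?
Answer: 11735243/36367740 ≈ 0.32268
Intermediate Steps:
Z(K, O) = -217 - K
Z(-66, -160)/(16258 - 1*11038) + 7349/20901 = (-217 - 1*(-66))/(16258 - 1*11038) + 7349/20901 = (-217 + 66)/(16258 - 11038) + 7349*(1/20901) = -151/5220 + 7349/20901 = 11735243/36367740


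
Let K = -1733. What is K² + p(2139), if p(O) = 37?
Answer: 3003326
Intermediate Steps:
K² + p(2139) = (-1733)² + 37 = 3003289 + 37 = 3003326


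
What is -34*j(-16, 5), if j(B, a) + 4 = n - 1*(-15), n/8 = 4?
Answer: -1462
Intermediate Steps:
n = 32 (n = 8*4 = 32)
j(B, a) = 43 (j(B, a) = -4 + (32 - 1*(-15)) = -4 + (32 + 15) = -4 + 47 = 43)
-34*j(-16, 5) = -34*43 = -1462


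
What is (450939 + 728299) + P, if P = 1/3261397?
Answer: 3845963275487/3261397 ≈ 1.1792e+6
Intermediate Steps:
P = 1/3261397 ≈ 3.0662e-7
(450939 + 728299) + P = (450939 + 728299) + 1/3261397 = 1179238 + 1/3261397 = 3845963275487/3261397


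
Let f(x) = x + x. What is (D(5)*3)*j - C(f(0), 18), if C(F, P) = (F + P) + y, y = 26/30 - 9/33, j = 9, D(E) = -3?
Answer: -16433/165 ≈ -99.594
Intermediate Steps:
f(x) = 2*x
y = 98/165 (y = 26*(1/30) - 9*1/33 = 13/15 - 3/11 = 98/165 ≈ 0.59394)
C(F, P) = 98/165 + F + P (C(F, P) = (F + P) + 98/165 = 98/165 + F + P)
(D(5)*3)*j - C(f(0), 18) = -3*3*9 - (98/165 + 2*0 + 18) = -9*9 - (98/165 + 0 + 18) = -81 - 1*3068/165 = -81 - 3068/165 = -16433/165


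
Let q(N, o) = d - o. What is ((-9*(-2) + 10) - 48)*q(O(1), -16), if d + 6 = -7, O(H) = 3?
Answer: -60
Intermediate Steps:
d = -13 (d = -6 - 7 = -13)
q(N, o) = -13 - o
((-9*(-2) + 10) - 48)*q(O(1), -16) = ((-9*(-2) + 10) - 48)*(-13 - 1*(-16)) = ((18 + 10) - 48)*(-13 + 16) = (28 - 48)*3 = -20*3 = -60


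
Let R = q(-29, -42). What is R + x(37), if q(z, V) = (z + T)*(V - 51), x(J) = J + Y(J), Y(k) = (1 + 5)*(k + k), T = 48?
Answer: -1286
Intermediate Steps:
Y(k) = 12*k (Y(k) = 6*(2*k) = 12*k)
x(J) = 13*J (x(J) = J + 12*J = 13*J)
q(z, V) = (-51 + V)*(48 + z) (q(z, V) = (z + 48)*(V - 51) = (48 + z)*(-51 + V) = (-51 + V)*(48 + z))
R = -1767 (R = -2448 - 51*(-29) + 48*(-42) - 42*(-29) = -2448 + 1479 - 2016 + 1218 = -1767)
R + x(37) = -1767 + 13*37 = -1767 + 481 = -1286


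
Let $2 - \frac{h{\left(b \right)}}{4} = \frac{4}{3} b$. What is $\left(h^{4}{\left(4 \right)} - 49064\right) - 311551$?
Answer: $- \frac{26649815}{81} \approx -3.2901 \cdot 10^{5}$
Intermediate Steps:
$h{\left(b \right)} = 8 - \frac{16 b}{3}$ ($h{\left(b \right)} = 8 - 4 \cdot \frac{4}{3} b = 8 - 4 \cdot 4 \cdot \frac{1}{3} b = 8 - 4 \frac{4 b}{3} = 8 - \frac{16 b}{3}$)
$\left(h^{4}{\left(4 \right)} - 49064\right) - 311551 = \left(\left(8 - \frac{64}{3}\right)^{4} - 49064\right) - 311551 = \left(\left(- \frac{40}{3}\right)^{4} - 49064\right) - 311551 = \left(\frac{2560000}{81} - 49064\right) - 311551 = - \frac{1414184}{81} - 311551 = - \frac{26649815}{81}$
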